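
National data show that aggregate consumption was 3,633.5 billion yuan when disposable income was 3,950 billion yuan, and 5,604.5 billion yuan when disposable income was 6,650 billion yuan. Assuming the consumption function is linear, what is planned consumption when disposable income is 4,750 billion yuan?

C = 4217.5

MPC = (5604.5 − 3633.5)/(6650 − 3950) = 1971/2700 = 0.73
a = 3633.5 − 0.73(3950) = 3633.5 − 2883.5 = 750
C = 750 + 0.73(4750) = 750 + 3467.5 = 4217.5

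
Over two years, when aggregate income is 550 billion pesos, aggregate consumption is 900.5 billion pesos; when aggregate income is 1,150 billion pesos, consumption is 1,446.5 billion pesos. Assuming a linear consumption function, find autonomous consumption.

a = 400

MPC = ΔC/ΔY = (1446.5 − 900.5)/(1150 − 550) = 546/600 = 0.91
a = C − MPC·Y = 900.5 − 0.91(550) = 900.5 − 500.5 = 400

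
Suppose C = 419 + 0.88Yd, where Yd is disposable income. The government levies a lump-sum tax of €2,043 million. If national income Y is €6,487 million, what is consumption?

Yd = Y − T = 6487 − 2043 = 4444
C = 419 + 0.88(4444) = 419 + 3910.72 = 4329.72

C = 4329.72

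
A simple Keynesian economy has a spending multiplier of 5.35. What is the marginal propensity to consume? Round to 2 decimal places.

MPC = 0.81

k = 1/(1 − MPC), so 1 − MPC = 1/k = 1/5.35 = 0.1869
MPC = 1 − 0.1869 = 0.81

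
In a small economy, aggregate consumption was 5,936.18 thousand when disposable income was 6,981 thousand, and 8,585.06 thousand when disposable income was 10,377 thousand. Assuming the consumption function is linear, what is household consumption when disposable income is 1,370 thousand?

C = 1559.6

MPC = (8585.06 − 5936.18)/(10377 − 6981) = 2648.88/3396 = 0.78
a = 5936.18 − 0.78(6981) = 5936.18 − 5445.18 = 491
C = 491 + 0.78(1370) = 491 + 1068.6 = 1559.6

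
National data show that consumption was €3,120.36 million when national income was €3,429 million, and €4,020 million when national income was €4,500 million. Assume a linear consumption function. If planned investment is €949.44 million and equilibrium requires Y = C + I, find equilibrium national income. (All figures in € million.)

Y = 7434

MPC = (4020 − 3120.36)/(4500 − 3429) = 899.64/1071 = 0.84
a = 3120.36 − 0.84(3429) = 240
Equilibrium: Y = 240 + 0.84Y + 949.44
0.16Y = 1189.44, so Y = 1189.44/0.16 = 7434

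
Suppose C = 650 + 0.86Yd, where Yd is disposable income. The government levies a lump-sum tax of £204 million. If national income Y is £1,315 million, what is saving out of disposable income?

Yd = Y − T = 1315 − 204 = 1111
C = 650 + 0.86(1111) = 650 + 955.46 = 1605.46
S = Yd − C = 1111 − 1605.46 = -494.46

S = -494.46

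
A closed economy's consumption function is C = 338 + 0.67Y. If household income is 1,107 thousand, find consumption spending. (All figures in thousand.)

C = 1079.69

C = 338 + 0.67(1107) = 338 + 741.69 = 1079.69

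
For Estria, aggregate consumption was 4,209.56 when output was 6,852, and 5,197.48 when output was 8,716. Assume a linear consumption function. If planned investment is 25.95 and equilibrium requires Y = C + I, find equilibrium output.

MPC = (5197.48 − 4209.56)/(8716 − 6852) = 987.92/1864 = 0.53
a = 4209.56 − 0.53(6852) = 578
Equilibrium: Y = 578 + 0.53Y + 25.95
0.47Y = 603.95, so Y = 603.95/0.47 = 1285

Y = 1285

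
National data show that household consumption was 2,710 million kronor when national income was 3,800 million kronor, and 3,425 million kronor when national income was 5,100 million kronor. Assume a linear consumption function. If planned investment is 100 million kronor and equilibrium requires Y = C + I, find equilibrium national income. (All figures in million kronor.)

MPC = (3425 − 2710)/(5100 − 3800) = 715/1300 = 0.55
a = 2710 − 0.55(3800) = 620
Equilibrium: Y = 620 + 0.55Y + 100
0.45Y = 720, so Y = 720/0.45 = 1600

Y = 1600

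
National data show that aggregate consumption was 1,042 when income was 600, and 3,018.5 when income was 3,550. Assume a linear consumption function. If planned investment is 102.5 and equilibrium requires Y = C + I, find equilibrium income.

MPC = (3018.5 − 1042)/(3550 − 600) = 1976.5/2950 = 0.67
a = 1042 − 0.67(600) = 640
Equilibrium: Y = 640 + 0.67Y + 102.5
0.33Y = 742.5, so Y = 742.5/0.33 = 2250

Y = 2250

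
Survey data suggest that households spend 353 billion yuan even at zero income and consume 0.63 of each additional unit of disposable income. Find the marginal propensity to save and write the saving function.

MPS = 0.37; S = -353 + 0.37Y

MPS = 1 − MPC = 1 − 0.63 = 0.37
S = Y − C = -353 + 0.37Y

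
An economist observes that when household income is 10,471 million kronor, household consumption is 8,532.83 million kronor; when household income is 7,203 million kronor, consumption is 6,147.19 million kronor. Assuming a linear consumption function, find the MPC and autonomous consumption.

MPC = 0.73; a = 889

MPC = ΔC/ΔY = (8532.83 − 6147.19)/(10471 − 7203) = 2385.64/3268 = 0.73
a = C − MPC·Y = 6147.19 − 0.73(7203) = 6147.19 − 5258.19 = 889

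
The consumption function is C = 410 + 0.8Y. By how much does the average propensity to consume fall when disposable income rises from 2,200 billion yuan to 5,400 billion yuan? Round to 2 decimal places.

At Y = 2200: C = 410 + 0.8(2200) = 2170, APC = 2170/2200 = 0.986
At Y = 5400: C = 4730, APC = 4730/5400 = 0.876
Fall in APC = 0.986 − 0.876 = 0.11

ΔAPC = 0.11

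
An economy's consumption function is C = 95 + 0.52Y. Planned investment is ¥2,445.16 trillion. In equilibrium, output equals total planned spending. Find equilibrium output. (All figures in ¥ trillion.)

Y = C + I = 95 + 0.52Y + 2445.16
Y − 0.52Y = 2540.16
0.48Y = 2540.16, so Y = 2540.16/0.48 = 5292

Y = 5292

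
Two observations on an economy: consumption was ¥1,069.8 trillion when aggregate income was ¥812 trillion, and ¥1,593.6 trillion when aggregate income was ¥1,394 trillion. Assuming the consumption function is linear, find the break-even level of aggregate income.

MPC = (1593.6 − 1069.8)/(1394 − 812) = 523.8/582 = 0.9
a = 1069.8 − 0.9(812) = 1069.8 − 730.8 = 339
Break-even: Y = a/(1−MPC) = 339/0.1 = 3390

Y = 3390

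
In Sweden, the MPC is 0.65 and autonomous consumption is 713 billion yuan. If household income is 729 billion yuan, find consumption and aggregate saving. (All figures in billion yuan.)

C = 1186.85; S = -457.85

C = 713 + 0.65(729) = 713 + 473.85 = 1186.85
S = Y − C = 729 − 1186.85 = -457.85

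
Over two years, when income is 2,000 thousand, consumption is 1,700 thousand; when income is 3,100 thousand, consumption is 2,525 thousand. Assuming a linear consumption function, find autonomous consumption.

a = 200

MPC = ΔC/ΔY = (2525 − 1700)/(3100 − 2000) = 825/1100 = 0.75
a = C − MPC·Y = 1700 − 0.75(2000) = 1700 − 1500 = 200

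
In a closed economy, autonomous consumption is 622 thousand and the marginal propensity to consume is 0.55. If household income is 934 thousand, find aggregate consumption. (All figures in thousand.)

C = 622 + 0.55(934) = 622 + 513.7 = 1135.7

C = 1135.7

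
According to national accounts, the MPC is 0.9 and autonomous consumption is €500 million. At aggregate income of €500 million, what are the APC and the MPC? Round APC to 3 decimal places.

APC = 1.900; MPC = 0.9

MPC = 0.9 (the slope of the consumption function)
C = 500 + 0.9(500) = 950, so APC = 950/500 = 1.900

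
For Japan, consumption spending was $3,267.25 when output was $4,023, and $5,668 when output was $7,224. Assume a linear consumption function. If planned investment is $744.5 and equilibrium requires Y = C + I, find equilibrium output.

MPC = (5668 − 3267.25)/(7224 − 4023) = 2400.75/3201 = 0.75
a = 3267.25 − 0.75(4023) = 250
Equilibrium: Y = 250 + 0.75Y + 744.5
0.25Y = 994.5, so Y = 994.5/0.25 = 3978

Y = 3978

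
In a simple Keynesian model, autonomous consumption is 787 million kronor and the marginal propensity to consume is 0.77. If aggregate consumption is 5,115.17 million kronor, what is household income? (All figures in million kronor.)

787 + 0.77Y = 5115.17
0.77Y = 4328.17, so Y = 4328.17/0.77 = 5621

Y = 5621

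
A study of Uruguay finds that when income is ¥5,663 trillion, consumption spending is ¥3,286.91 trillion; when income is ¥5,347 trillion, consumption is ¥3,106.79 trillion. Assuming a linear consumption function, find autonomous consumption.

a = 59

MPC = ΔC/ΔY = (3286.91 − 3106.79)/(5663 − 5347) = 180.12/316 = 0.57
a = C − MPC·Y = 3106.79 − 0.57(5347) = 3106.79 − 3047.79 = 59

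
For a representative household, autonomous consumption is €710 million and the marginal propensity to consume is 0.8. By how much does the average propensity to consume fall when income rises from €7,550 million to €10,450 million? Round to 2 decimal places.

ΔAPC = 0.03

At Y = 7550: C = 710 + 0.8(7550) = 6750, APC = 6750/7550 = 0.894
At Y = 10450: C = 9070, APC = 9070/10450 = 0.868
Fall in APC = 0.894 − 0.868 = 0.026 ≈ 0.03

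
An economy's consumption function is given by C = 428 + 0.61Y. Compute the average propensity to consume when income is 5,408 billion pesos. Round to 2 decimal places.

C = 428 + 0.61(5408) = 3726.88
APC = C/Y = 3726.88/5408 = 0.69

APC = 0.69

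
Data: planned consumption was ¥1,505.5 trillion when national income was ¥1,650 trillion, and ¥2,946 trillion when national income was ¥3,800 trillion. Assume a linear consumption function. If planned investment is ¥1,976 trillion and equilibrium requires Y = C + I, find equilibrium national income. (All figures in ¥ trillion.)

Y = 7200

MPC = (2946 − 1505.5)/(3800 − 1650) = 1440.5/2150 = 0.67
a = 1505.5 − 0.67(1650) = 400
Equilibrium: Y = 400 + 0.67Y + 1976
0.33Y = 2376, so Y = 2376/0.33 = 7200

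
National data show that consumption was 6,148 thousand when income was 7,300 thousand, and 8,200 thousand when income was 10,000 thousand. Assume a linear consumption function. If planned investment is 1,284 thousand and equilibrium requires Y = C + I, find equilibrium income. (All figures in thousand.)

MPC = (8200 − 6148)/(10000 − 7300) = 2052/2700 = 0.76
a = 6148 − 0.76(7300) = 600
Equilibrium: Y = 600 + 0.76Y + 1284
0.24Y = 1884, so Y = 1884/0.24 = 7850

Y = 7850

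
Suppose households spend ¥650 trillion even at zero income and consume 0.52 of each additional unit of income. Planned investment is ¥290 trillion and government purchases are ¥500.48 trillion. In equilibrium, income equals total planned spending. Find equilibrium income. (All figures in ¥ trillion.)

Y = 3001

Y = C + I + G = 650 + 0.52Y + 290 + 500.48
Y − 0.52Y = 1440.48
0.48Y = 1440.48, so Y = 1440.48/0.48 = 3001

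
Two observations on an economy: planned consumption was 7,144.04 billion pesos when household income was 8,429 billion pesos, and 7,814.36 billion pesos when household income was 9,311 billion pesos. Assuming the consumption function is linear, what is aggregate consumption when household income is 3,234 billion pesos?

MPC = (7814.36 − 7144.04)/(9311 − 8429) = 670.32/882 = 0.76
a = 7144.04 − 0.76(8429) = 7144.04 − 6406.04 = 738
C = 738 + 0.76(3234) = 738 + 2457.84 = 3195.84

C = 3195.84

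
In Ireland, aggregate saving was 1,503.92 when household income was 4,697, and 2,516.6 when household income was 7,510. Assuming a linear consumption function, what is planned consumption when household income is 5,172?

C = 3497.08

MPS = ΔS/ΔY = (2516.6 − 1503.92)/(7510 − 4697) = 1012.68/2813 = 0.36
MPC = 1 − MPS = 0.64
Autonomous saving = 1503.92 − 0.36(4697) = -187, so a = 187
C = 187 + 0.64(5172) = 187 + 3310.08 = 3497.08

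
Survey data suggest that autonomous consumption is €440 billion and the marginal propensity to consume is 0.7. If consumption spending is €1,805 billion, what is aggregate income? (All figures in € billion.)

Y = 1950

440 + 0.7Y = 1805
0.7Y = 1365, so Y = 1365/0.7 = 1950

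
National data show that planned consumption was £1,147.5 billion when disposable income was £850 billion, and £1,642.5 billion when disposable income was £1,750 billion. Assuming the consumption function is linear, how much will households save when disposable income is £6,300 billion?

S = 2155

MPC = (1642.5 − 1147.5)/(1750 − 850) = 495/900 = 0.55
a = 1147.5 − 0.55(850) = 1147.5 − 467.5 = 680
C = 680 + 0.55(6300) = 4145
S = 6300 − 4145 = 2155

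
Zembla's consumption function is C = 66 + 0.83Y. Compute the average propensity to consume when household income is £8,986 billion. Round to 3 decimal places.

APC = 0.837

C = 66 + 0.83(8986) = 7524.38
APC = C/Y = 7524.38/8986 = 0.837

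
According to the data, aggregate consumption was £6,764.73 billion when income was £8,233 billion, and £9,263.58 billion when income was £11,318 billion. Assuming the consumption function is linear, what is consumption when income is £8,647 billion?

C = 7100.07

MPC = (9263.58 − 6764.73)/(11318 − 8233) = 2498.85/3085 = 0.81
a = 6764.73 − 0.81(8233) = 6764.73 − 6668.73 = 96
C = 96 + 0.81(8647) = 96 + 7004.07 = 7100.07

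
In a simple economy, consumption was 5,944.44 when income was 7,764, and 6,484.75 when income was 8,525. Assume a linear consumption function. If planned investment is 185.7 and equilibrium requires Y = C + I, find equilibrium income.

MPC = (6484.75 − 5944.44)/(8525 − 7764) = 540.31/761 = 0.71
a = 5944.44 − 0.71(7764) = 432
Equilibrium: Y = 432 + 0.71Y + 185.7
0.29Y = 617.7, so Y = 617.7/0.29 = 2130

Y = 2130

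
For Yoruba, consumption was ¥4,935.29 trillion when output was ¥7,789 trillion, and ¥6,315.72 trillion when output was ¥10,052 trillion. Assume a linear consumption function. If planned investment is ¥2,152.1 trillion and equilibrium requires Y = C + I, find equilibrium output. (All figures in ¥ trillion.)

MPC = (6315.72 − 4935.29)/(10052 − 7789) = 1380.43/2263 = 0.61
a = 4935.29 − 0.61(7789) = 184
Equilibrium: Y = 184 + 0.61Y + 2152.1
0.39Y = 2336.1, so Y = 2336.1/0.39 = 5990

Y = 5990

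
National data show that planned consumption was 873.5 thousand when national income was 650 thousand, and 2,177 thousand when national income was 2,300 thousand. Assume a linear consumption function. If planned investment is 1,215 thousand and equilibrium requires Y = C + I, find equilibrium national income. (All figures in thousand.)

Y = 7500

MPC = (2177 − 873.5)/(2300 − 650) = 1303.5/1650 = 0.79
a = 873.5 − 0.79(650) = 360
Equilibrium: Y = 360 + 0.79Y + 1215
0.21Y = 1575, so Y = 1575/0.21 = 7500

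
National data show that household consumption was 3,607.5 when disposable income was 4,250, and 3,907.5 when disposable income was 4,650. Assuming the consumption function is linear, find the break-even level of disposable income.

MPC = (3907.5 − 3607.5)/(4650 − 4250) = 300/400 = 0.75
a = 3607.5 − 0.75(4250) = 3607.5 − 3187.5 = 420
Break-even: Y = a/(1−MPC) = 420/0.25 = 1680

Y = 1680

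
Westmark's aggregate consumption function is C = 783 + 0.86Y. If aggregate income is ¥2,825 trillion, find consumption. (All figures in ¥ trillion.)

C = 783 + 0.86(2825) = 783 + 2429.5 = 3212.5

C = 3212.5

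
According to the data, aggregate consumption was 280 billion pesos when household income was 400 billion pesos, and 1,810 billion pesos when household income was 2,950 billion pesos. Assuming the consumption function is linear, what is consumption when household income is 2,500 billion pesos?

C = 1540

MPC = (1810 − 280)/(2950 − 400) = 1530/2550 = 0.6
a = 280 − 0.6(400) = 280 − 240 = 40
C = 40 + 0.6(2500) = 40 + 1500 = 1540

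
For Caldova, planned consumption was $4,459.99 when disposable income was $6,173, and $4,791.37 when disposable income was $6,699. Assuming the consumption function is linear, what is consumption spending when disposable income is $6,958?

C = 4954.54

MPC = (4791.37 − 4459.99)/(6699 − 6173) = 331.38/526 = 0.63
a = 4459.99 − 0.63(6173) = 4459.99 − 3888.99 = 571
C = 571 + 0.63(6958) = 571 + 4383.54 = 4954.54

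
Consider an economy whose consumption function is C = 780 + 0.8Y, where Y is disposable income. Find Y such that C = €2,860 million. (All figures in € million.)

Y = 2600

780 + 0.8Y = 2860
0.8Y = 2080, so Y = 2080/0.8 = 2600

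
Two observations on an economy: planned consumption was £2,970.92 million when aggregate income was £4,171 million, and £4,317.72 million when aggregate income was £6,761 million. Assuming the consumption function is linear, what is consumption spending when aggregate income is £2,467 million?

C = 2084.84

MPC = (4317.72 − 2970.92)/(6761 − 4171) = 1346.8/2590 = 0.52
a = 2970.92 − 0.52(4171) = 2970.92 − 2168.92 = 802
C = 802 + 0.52(2467) = 802 + 1282.84 = 2084.84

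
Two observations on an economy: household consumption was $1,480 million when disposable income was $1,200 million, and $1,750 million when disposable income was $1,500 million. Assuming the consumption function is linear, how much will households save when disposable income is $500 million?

S = -350

MPC = (1750 − 1480)/(1500 − 1200) = 270/300 = 0.9
a = 1480 − 0.9(1200) = 1480 − 1080 = 400
C = 400 + 0.9(500) = 850
S = 500 − 850 = -350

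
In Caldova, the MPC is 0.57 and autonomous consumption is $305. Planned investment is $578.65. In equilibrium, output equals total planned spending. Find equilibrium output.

Y = C + I = 305 + 0.57Y + 578.65
Y − 0.57Y = 883.65
0.43Y = 883.65, so Y = 883.65/0.43 = 2055

Y = 2055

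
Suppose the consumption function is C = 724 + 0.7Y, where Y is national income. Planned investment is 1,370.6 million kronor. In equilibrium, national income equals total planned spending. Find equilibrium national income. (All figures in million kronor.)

Y = 6982

Y = C + I = 724 + 0.7Y + 1370.6
Y − 0.7Y = 2094.6
0.3Y = 2094.6, so Y = 2094.6/0.3 = 6982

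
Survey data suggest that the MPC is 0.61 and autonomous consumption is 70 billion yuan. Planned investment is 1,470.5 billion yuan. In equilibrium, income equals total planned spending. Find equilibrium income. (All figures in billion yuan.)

Y = 3950

Y = C + I = 70 + 0.61Y + 1470.5
Y − 0.61Y = 1540.5
0.39Y = 1540.5, so Y = 1540.5/0.39 = 3950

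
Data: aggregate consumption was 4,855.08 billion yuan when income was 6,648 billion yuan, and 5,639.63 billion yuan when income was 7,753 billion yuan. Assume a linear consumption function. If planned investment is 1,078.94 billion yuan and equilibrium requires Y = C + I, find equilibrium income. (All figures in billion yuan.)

Y = 4186

MPC = (5639.63 − 4855.08)/(7753 − 6648) = 784.55/1105 = 0.71
a = 4855.08 − 0.71(6648) = 135
Equilibrium: Y = 135 + 0.71Y + 1078.94
0.29Y = 1213.94, so Y = 1213.94/0.29 = 4186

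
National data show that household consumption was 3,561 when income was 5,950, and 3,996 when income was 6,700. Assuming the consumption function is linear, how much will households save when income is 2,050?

S = 751

MPC = (3996 − 3561)/(6700 − 5950) = 435/750 = 0.58
a = 3561 − 0.58(5950) = 3561 − 3451 = 110
C = 110 + 0.58(2050) = 1299
S = 2050 − 1299 = 751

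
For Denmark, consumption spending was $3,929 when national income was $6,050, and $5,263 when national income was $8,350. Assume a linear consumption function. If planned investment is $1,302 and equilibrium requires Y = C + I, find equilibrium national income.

MPC = (5263 − 3929)/(8350 − 6050) = 1334/2300 = 0.58
a = 3929 − 0.58(6050) = 420
Equilibrium: Y = 420 + 0.58Y + 1302
0.42Y = 1722, so Y = 1722/0.42 = 4100

Y = 4100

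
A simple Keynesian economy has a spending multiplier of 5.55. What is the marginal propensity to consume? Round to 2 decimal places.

MPC = 0.82

k = 1/(1 − MPC), so 1 − MPC = 1/k = 1/5.55 = 0.1802
MPC = 1 − 0.1802 = 0.82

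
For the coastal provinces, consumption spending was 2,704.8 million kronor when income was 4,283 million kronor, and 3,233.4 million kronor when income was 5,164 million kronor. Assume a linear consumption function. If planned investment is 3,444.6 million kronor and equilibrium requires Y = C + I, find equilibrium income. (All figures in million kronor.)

MPC = (3233.4 − 2704.8)/(5164 − 4283) = 528.6/881 = 0.6
a = 2704.8 − 0.6(4283) = 135
Equilibrium: Y = 135 + 0.6Y + 3444.6
0.4Y = 3579.6, so Y = 3579.6/0.4 = 8949

Y = 8949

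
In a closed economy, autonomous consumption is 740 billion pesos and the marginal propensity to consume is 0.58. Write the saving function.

S = Y − C = Y − (740 + 0.58Y) = -740 + (1 − 0.58)Y

S = -740 + 0.42Y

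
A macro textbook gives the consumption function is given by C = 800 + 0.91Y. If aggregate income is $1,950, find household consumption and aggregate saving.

C = 800 + 0.91(1950) = 800 + 1774.5 = 2574.5
S = Y − C = 1950 − 2574.5 = -624.5

C = 2574.5; S = -624.5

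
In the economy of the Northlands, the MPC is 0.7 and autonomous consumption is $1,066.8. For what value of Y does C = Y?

Y = 3556

At break-even, C = Y: 1066.8 + 0.7Y = Y
0.3Y = 1066.8, so Y = 1066.8/0.3 = 3556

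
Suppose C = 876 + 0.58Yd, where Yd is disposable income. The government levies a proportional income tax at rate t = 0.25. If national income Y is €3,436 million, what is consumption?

C = 2370.66

Yd = (1 − 0.25)(3436) = 0.75(3436) = 2577
C = 876 + 0.58(2577) = 876 + 1494.66 = 2370.66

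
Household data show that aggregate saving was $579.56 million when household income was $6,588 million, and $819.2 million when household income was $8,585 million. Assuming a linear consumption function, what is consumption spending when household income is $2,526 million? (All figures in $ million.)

C = 2433.88

MPS = ΔS/ΔY = (819.2 − 579.56)/(8585 − 6588) = 239.64/1997 = 0.12
MPC = 1 − MPS = 0.88
Autonomous saving = 579.56 − 0.12(6588) = -211, so a = 211
C = 211 + 0.88(2526) = 211 + 2222.88 = 2433.88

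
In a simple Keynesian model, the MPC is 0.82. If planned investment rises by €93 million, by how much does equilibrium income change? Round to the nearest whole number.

ΔY ≈ 517

The multiplier is 1/(1 − MPC) = 1/0.18.
ΔY = 93/0.18 = 516.67 ≈ 517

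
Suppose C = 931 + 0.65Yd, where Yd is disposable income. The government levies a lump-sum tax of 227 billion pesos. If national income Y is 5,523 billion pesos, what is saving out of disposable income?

S = 922.6

Yd = Y − T = 5523 − 227 = 5296
C = 931 + 0.65(5296) = 931 + 3442.4 = 4373.4
S = Yd − C = 5296 − 4373.4 = 922.6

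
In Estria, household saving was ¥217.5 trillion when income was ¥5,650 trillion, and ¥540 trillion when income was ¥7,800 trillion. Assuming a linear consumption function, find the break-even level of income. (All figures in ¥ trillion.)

MPS = ΔS/ΔY = (540 − 217.5)/(7800 − 5650) = 322.5/2150 = 0.15
MPC = 1 − MPS = 0.85
From S(5650) = 217.5: −a + 0.15(5650) = 217.5, so a = 847.5 − 217.5 = 630
Break-even (S = 0): Y = a/MPS = 630/0.15 = 4200

Y = 4200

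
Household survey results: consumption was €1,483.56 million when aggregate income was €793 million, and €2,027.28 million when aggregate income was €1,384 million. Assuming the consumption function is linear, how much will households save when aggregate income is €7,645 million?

S = -142.4

MPC = (2027.28 − 1483.56)/(1384 − 793) = 543.72/591 = 0.92
a = 1483.56 − 0.92(793) = 1483.56 − 729.56 = 754
C = 754 + 0.92(7645) = 7787.4
S = 7645 − 7787.4 = -142.4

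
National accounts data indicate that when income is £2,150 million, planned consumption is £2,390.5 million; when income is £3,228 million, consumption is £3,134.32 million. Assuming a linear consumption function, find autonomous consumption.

MPC = ΔC/ΔY = (3134.32 − 2390.5)/(3228 − 2150) = 743.82/1078 = 0.69
a = C − MPC·Y = 2390.5 − 0.69(2150) = 2390.5 − 1483.5 = 907

a = 907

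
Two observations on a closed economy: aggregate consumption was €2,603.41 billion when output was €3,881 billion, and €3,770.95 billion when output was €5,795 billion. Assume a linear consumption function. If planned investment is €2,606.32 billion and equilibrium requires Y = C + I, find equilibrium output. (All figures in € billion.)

MPC = (3770.95 − 2603.41)/(5795 − 3881) = 1167.54/1914 = 0.61
a = 2603.41 − 0.61(3881) = 236
Equilibrium: Y = 236 + 0.61Y + 2606.32
0.39Y = 2842.32, so Y = 2842.32/0.39 = 7288

Y = 7288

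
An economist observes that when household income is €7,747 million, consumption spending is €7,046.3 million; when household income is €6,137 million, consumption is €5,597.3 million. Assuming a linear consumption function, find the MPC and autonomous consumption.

MPC = 0.9; a = 74

MPC = ΔC/ΔY = (7046.3 − 5597.3)/(7747 − 6137) = 1449/1610 = 0.9
a = C − MPC·Y = 5597.3 − 0.9(6137) = 5597.3 − 5523.3 = 74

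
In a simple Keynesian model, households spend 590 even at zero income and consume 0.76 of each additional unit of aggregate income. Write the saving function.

S = -590 + 0.24Y

S = Y − C = Y − (590 + 0.76Y) = -590 + (1 − 0.76)Y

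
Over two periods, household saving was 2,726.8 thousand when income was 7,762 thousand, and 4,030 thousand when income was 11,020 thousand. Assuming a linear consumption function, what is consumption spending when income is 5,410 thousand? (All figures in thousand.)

MPS = ΔS/ΔY = (4030 − 2726.8)/(11020 − 7762) = 1303.2/3258 = 0.4
MPC = 1 − MPS = 0.6
Autonomous saving = 2726.8 − 0.4(7762) = -378, so a = 378
C = 378 + 0.6(5410) = 378 + 3246 = 3624

C = 3624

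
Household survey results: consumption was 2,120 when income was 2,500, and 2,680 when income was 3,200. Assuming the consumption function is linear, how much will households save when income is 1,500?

S = 180

MPC = (2680 − 2120)/(3200 − 2500) = 560/700 = 0.8
a = 2120 − 0.8(2500) = 2120 − 2000 = 120
C = 120 + 0.8(1500) = 1320
S = 1500 − 1320 = 180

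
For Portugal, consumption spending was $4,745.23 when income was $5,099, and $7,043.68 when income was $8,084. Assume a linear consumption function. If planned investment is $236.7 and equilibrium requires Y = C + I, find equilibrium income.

Y = 4590

MPC = (7043.68 − 4745.23)/(8084 − 5099) = 2298.45/2985 = 0.77
a = 4745.23 − 0.77(5099) = 819
Equilibrium: Y = 819 + 0.77Y + 236.7
0.23Y = 1055.7, so Y = 1055.7/0.23 = 4590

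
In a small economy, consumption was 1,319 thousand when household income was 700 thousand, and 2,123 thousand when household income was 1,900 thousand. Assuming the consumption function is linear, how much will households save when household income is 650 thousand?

S = -635.5

MPC = (2123 − 1319)/(1900 − 700) = 804/1200 = 0.67
a = 1319 − 0.67(700) = 1319 − 469 = 850
C = 850 + 0.67(650) = 1285.5
S = 650 − 1285.5 = -635.5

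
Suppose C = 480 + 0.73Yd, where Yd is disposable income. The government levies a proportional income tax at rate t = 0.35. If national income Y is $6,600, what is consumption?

C = 3611.7

Yd = (1 − 0.35)(6600) = 0.65(6600) = 4290
C = 480 + 0.73(4290) = 480 + 3131.7 = 3611.7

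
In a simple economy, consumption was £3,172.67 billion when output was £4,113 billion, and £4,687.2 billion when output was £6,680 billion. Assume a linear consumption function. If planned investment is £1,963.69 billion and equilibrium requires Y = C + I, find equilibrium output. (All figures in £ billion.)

Y = 6609

MPC = (4687.2 − 3172.67)/(6680 − 4113) = 1514.53/2567 = 0.59
a = 3172.67 − 0.59(4113) = 746
Equilibrium: Y = 746 + 0.59Y + 1963.69
0.41Y = 2709.69, so Y = 2709.69/0.41 = 6609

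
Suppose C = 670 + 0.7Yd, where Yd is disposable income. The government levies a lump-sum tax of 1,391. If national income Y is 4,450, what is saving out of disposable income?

S = 247.7

Yd = Y − T = 4450 − 1391 = 3059
C = 670 + 0.7(3059) = 670 + 2141.3 = 2811.3
S = Yd − C = 3059 − 2811.3 = 247.7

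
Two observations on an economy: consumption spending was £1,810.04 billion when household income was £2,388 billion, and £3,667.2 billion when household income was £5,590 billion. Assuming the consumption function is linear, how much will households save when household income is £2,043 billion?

S = 433.06

MPC = (3667.2 − 1810.04)/(5590 − 2388) = 1857.16/3202 = 0.58
a = 1810.04 − 0.58(2388) = 1810.04 − 1385.04 = 425
C = 425 + 0.58(2043) = 1609.94
S = 2043 − 1609.94 = 433.06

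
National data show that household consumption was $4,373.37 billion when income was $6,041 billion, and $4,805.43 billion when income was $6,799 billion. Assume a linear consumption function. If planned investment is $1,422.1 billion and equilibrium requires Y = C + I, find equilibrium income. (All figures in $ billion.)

MPC = (4805.43 − 4373.37)/(6799 − 6041) = 432.06/758 = 0.57
a = 4373.37 − 0.57(6041) = 930
Equilibrium: Y = 930 + 0.57Y + 1422.1
0.43Y = 2352.1, so Y = 2352.1/0.43 = 5470

Y = 5470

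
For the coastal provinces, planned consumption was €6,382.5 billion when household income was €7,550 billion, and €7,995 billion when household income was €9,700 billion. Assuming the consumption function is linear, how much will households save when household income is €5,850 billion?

S = 742.5

MPC = (7995 − 6382.5)/(9700 − 7550) = 1612.5/2150 = 0.75
a = 6382.5 − 0.75(7550) = 6382.5 − 5662.5 = 720
C = 720 + 0.75(5850) = 5107.5
S = 5850 − 5107.5 = 742.5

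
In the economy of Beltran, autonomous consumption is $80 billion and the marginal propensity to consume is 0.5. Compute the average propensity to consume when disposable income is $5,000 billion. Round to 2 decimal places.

APC = 0.52

C = 80 + 0.5(5000) = 2580
APC = C/Y = 2580/5000 = 0.52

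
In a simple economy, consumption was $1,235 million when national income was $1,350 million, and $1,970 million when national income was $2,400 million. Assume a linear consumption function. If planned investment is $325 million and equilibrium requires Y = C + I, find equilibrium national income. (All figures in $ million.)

MPC = (1970 − 1235)/(2400 − 1350) = 735/1050 = 0.7
a = 1235 − 0.7(1350) = 290
Equilibrium: Y = 290 + 0.7Y + 325
0.3Y = 615, so Y = 615/0.3 = 2050

Y = 2050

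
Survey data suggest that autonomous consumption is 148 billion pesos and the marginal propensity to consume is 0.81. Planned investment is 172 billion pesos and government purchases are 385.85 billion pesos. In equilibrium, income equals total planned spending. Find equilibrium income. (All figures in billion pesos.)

Y = C + I + G = 148 + 0.81Y + 172 + 385.85
Y − 0.81Y = 705.85
0.19Y = 705.85, so Y = 705.85/0.19 = 3715

Y = 3715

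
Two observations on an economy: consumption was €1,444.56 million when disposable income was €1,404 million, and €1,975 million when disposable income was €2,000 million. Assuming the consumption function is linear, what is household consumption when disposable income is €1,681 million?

C = 1691.09

MPC = (1975 − 1444.56)/(2000 − 1404) = 530.44/596 = 0.89
a = 1444.56 − 0.89(1404) = 1444.56 − 1249.56 = 195
C = 195 + 0.89(1681) = 195 + 1496.09 = 1691.09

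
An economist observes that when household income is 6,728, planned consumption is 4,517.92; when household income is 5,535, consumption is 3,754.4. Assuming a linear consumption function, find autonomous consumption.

MPC = ΔC/ΔY = (4517.92 − 3754.4)/(6728 − 5535) = 763.52/1193 = 0.64
a = C − MPC·Y = 3754.4 − 0.64(5535) = 3754.4 − 3542.4 = 212

a = 212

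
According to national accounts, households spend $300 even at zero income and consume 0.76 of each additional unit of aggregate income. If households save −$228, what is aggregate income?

S = Y − C = -300 + 0.24Y
-300 + 0.24Y = -228, so 0.24Y = 72 and Y = 300

Y = 300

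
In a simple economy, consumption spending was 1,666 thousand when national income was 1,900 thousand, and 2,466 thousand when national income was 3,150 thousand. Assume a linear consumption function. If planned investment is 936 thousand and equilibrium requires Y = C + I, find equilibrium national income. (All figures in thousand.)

MPC = (2466 − 1666)/(3150 − 1900) = 800/1250 = 0.64
a = 1666 − 0.64(1900) = 450
Equilibrium: Y = 450 + 0.64Y + 936
0.36Y = 1386, so Y = 1386/0.36 = 3850

Y = 3850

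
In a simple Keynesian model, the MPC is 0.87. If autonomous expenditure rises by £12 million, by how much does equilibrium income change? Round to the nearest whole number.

The multiplier is 1/(1 − MPC) = 1/0.13.
ΔY = 12/0.13 = 92.31 ≈ 92

ΔY ≈ 92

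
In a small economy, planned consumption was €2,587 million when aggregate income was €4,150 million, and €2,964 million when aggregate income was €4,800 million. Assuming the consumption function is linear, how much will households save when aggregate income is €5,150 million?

MPC = (2964 − 2587)/(4800 − 4150) = 377/650 = 0.58
a = 2587 − 0.58(4150) = 2587 − 2407 = 180
C = 180 + 0.58(5150) = 3167
S = 5150 − 3167 = 1983

S = 1983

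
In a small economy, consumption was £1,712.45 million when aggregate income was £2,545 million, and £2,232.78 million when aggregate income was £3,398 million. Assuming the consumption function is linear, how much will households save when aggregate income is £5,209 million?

MPC = (2232.78 − 1712.45)/(3398 − 2545) = 520.33/853 = 0.61
a = 1712.45 − 0.61(2545) = 1712.45 − 1552.45 = 160
C = 160 + 0.61(5209) = 3337.49
S = 5209 − 3337.49 = 1871.51

S = 1871.51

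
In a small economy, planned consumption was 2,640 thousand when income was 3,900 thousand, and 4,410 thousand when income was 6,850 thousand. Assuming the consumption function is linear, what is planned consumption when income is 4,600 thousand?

C = 3060

MPC = (4410 − 2640)/(6850 − 3900) = 1770/2950 = 0.6
a = 2640 − 0.6(3900) = 2640 − 2340 = 300
C = 300 + 0.6(4600) = 300 + 2760 = 3060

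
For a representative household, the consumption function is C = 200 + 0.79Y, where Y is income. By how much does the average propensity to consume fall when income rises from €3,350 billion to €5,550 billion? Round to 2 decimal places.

At Y = 3350: C = 200 + 0.79(3350) = 2846.5, APC = 2846.5/3350 = 0.850
At Y = 5550: C = 4584.5, APC = 4584.5/5550 = 0.826
Fall in APC = 0.850 − 0.826 = 0.024 ≈ 0.02

ΔAPC = 0.02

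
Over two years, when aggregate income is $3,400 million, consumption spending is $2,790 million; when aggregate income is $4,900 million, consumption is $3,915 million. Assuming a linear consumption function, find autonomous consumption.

MPC = ΔC/ΔY = (3915 − 2790)/(4900 − 3400) = 1125/1500 = 0.75
a = C − MPC·Y = 2790 − 0.75(3400) = 2790 − 2550 = 240

a = 240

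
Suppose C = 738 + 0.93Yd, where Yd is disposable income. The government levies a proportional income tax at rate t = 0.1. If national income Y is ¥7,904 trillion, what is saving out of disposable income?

Yd = (1 − 0.1)(7904) = 0.9(7904) = 7113.6
C = 738 + 0.93(7113.6) = 738 + 6615.648 = 7353.648
S = Yd − C = 7113.6 − 7353.648 = -240.048

S = -240.048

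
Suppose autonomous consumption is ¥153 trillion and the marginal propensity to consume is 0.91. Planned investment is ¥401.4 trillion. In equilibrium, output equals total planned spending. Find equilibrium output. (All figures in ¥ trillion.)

Y = C + I = 153 + 0.91Y + 401.4
Y − 0.91Y = 554.4
0.09Y = 554.4, so Y = 554.4/0.09 = 6160

Y = 6160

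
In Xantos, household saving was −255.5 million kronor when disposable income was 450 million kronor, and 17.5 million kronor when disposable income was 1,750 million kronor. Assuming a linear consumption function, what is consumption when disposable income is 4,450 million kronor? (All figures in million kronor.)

MPS = ΔS/ΔY = (17.5 − (-255.5))/(1750 − 450) = 273/1300 = 0.21
MPC = 1 − MPS = 0.79
Autonomous saving = -255.5 − 0.21(450) = -350, so a = 350
C = 350 + 0.79(4450) = 350 + 3515.5 = 3865.5

C = 3865.5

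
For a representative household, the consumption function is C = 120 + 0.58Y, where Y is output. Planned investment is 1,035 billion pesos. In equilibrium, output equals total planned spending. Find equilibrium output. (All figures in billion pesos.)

Y = C + I = 120 + 0.58Y + 1035
Y − 0.58Y = 1155
0.42Y = 1155, so Y = 1155/0.42 = 2750

Y = 2750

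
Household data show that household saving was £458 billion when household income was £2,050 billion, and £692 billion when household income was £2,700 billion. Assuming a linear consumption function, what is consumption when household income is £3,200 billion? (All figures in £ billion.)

C = 2328

MPS = ΔS/ΔY = (692 − 458)/(2700 − 2050) = 234/650 = 0.36
MPC = 1 − MPS = 0.64
Autonomous saving = 458 − 0.36(2050) = -280, so a = 280
C = 280 + 0.64(3200) = 280 + 2048 = 2328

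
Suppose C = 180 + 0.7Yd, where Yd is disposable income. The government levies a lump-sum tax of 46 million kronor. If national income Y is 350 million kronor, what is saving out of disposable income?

S = -88.8

Yd = Y − T = 350 − 46 = 304
C = 180 + 0.7(304) = 180 + 212.8 = 392.8
S = Yd − C = 304 − 392.8 = -88.8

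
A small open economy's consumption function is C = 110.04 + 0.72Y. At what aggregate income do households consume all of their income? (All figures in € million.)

At break-even, C = Y: 110.04 + 0.72Y = Y
0.28Y = 110.04, so Y = 110.04/0.28 = 393

Y = 393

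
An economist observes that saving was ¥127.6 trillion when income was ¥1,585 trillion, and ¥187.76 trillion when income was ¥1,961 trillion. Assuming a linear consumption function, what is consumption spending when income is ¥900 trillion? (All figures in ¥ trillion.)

C = 882

MPS = ΔS/ΔY = (187.76 − 127.6)/(1961 − 1585) = 60.16/376 = 0.16
MPC = 1 − MPS = 0.84
Autonomous saving = 127.6 − 0.16(1585) = -126, so a = 126
C = 126 + 0.84(900) = 126 + 756 = 882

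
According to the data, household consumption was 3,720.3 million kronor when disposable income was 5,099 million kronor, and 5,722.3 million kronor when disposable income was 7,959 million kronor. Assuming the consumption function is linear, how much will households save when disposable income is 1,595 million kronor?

MPC = (5722.3 − 3720.3)/(7959 − 5099) = 2002/2860 = 0.7
a = 3720.3 − 0.7(5099) = 3720.3 − 3569.3 = 151
C = 151 + 0.7(1595) = 1267.5
S = 1595 − 1267.5 = 327.5

S = 327.5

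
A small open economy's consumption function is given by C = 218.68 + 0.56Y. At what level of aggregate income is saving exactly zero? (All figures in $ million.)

At break-even, C = Y: 218.68 + 0.56Y = Y
0.44Y = 218.68, so Y = 218.68/0.44 = 497

Y = 497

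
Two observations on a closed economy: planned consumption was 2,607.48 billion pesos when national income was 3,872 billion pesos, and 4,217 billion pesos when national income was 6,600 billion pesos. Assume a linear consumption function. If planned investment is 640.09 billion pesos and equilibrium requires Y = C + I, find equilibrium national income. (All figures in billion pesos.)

MPC = (4217 − 2607.48)/(6600 − 3872) = 1609.52/2728 = 0.59
a = 2607.48 − 0.59(3872) = 323
Equilibrium: Y = 323 + 0.59Y + 640.09
0.41Y = 963.09, so Y = 963.09/0.41 = 2349

Y = 2349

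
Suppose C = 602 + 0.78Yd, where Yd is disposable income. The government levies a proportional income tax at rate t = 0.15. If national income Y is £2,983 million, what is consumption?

Yd = (1 − 0.15)(2983) = 0.85(2983) = 2535.55
C = 602 + 0.78(2535.55) = 602 + 1977.729 = 2579.729

C = 2579.729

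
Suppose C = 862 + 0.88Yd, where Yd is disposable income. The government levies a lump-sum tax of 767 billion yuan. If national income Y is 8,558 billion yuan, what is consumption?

C = 7718.08

Yd = Y − T = 8558 − 767 = 7791
C = 862 + 0.88(7791) = 862 + 6856.08 = 7718.08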